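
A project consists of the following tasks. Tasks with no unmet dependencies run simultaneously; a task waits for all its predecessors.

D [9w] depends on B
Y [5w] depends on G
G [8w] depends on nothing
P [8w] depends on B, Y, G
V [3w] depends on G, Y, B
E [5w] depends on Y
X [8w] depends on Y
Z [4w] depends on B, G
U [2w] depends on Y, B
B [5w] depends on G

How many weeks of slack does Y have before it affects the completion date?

1

G→B→D = 8+5+9 = 22 sets the makespan at 22 weeks.
Y finishes as early as 13 and must finish by 14.
So Y can slip 14 − 13 = 1 week.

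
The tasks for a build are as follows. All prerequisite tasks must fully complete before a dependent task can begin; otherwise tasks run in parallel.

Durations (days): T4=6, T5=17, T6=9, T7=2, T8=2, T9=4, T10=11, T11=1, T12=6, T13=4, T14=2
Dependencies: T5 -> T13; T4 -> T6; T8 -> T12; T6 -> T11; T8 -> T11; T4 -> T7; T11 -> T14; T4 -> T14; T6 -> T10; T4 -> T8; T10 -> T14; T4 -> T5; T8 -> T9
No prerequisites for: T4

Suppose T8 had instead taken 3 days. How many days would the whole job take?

28

Baseline: T4→T6→T10→T14 = 6+9+11+2 = 28 → 28 days.
T8 is off the critical path — its longest chain is 14 days, giving 14 of slack.
No other chain overtakes it, so the finish is 28 days.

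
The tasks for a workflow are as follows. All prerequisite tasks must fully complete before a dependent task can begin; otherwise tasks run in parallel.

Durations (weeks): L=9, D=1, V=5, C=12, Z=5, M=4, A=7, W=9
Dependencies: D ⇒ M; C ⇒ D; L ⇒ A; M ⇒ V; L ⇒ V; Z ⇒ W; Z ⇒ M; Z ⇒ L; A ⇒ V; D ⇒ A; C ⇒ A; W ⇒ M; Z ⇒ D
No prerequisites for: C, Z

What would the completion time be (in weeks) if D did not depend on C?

26

With the dependency in place, Z→L→A→V = 5+9+7+5 = 26 sets the finish at 26 weeks.
Without C→D, D's earliest start moves from 12 to 5.
After: Z→L→A→V = 5+9+7+5 = 26 → 26 weeks.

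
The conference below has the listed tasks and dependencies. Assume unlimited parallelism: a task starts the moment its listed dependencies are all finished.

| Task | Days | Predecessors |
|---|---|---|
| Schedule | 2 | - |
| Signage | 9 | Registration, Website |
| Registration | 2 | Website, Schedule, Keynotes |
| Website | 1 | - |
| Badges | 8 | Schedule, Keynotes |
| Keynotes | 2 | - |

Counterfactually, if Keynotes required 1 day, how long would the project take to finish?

13

As given, the longest chain is Keynotes→Registration→Signage = 2+2+9 = 13, so the finish is 13 days.
Keynotes is on the critical path; changing it to 1 makes that path 12 days.
The binding chain switches to Schedule→Registration→Signage = 2+2+9 = 13; finish 13 days.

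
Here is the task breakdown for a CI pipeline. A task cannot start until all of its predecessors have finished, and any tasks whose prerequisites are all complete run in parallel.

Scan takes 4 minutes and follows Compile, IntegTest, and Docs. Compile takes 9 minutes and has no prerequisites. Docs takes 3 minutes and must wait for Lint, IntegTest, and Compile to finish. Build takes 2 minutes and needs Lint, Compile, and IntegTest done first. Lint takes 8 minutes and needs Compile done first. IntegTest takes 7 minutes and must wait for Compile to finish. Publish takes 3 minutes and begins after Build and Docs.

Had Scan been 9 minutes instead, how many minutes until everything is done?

29

Baseline: Compile→Lint→Docs→Scan = 9+8+3+4 = 24 → 24 minutes.
Scan lies on that path, so at 9 minutes the path becomes 29 minutes.
The critical path is still Compile→Lint→Docs→Scan; finish is now 29 minutes.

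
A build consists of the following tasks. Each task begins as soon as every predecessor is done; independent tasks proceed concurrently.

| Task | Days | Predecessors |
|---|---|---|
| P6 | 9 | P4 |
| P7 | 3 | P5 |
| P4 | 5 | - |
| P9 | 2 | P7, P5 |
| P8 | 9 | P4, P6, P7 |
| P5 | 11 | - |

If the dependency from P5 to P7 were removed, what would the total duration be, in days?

Before: longest chain P4→P6→P8 = 5+9+9 = 23, finish 23.
Without P5→P7, P7's earliest start moves from 11 to 0.
The longest chain is now P4→P6→P8 = 5+9+9 = 23, so the schedule takes 23 days.

23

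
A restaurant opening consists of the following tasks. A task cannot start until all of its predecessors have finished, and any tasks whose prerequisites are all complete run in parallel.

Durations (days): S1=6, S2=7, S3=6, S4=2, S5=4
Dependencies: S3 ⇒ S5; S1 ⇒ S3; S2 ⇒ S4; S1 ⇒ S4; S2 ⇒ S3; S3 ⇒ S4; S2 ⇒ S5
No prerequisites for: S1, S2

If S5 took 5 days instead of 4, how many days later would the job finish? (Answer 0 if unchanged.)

Actual critical path: S2→S3→S5 = 7+6+4 = 17 ⇒ 17 days.
Since S5 is critical, the +1 change carries straight to that chain (now 18 days).
That remains the longest chain; total 18 days.
Change in finish: 18 − 17 = +1 days.

1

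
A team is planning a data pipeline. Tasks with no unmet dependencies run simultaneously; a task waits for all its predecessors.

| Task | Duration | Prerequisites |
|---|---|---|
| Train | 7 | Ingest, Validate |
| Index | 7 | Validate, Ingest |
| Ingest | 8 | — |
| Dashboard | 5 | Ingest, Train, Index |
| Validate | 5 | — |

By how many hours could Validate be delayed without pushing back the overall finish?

Ingest→Train→Dashboard = 8+7+5 = 20 sets the makespan at 20 hours.
Longest path through Validate: 17 hours (earliest finish 5, latest finish 8).
Float = 20 − 17 = 3.

3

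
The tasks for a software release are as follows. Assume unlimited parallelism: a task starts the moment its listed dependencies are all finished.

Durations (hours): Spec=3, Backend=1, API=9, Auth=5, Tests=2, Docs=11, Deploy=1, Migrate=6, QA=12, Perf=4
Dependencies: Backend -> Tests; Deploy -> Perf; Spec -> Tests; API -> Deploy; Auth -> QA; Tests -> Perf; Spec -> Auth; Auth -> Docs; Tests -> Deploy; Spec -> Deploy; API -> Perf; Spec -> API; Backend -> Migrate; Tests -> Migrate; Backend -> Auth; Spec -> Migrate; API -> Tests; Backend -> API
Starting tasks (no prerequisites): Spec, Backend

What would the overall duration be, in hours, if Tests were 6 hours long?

The binding path is Spec→API→Tests→Migrate = 3+9+2+6 = 20; finish at 20 hours.
Tests lies on that path, so at 6 hours the path becomes 24 hours.
The critical path is still Spec→API→Tests→Migrate; finish is now 24 hours.

24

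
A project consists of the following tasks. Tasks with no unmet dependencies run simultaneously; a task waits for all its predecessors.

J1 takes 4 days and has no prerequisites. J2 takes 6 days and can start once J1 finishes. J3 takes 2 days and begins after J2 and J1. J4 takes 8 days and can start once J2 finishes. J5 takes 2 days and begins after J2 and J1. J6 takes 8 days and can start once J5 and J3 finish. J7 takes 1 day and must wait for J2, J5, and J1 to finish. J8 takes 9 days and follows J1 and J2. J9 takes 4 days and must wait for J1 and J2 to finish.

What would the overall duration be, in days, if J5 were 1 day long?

Critical path before the change: J1→J2→J5→J6 = 4+6+2+8 = 20 giving 20 days.
J5 lies on that path, so at 1 day the path becomes 19 days.
The binding chain switches to J1→J2→J3→J6 = 4+6+2+8 = 20; finish 20 days.

20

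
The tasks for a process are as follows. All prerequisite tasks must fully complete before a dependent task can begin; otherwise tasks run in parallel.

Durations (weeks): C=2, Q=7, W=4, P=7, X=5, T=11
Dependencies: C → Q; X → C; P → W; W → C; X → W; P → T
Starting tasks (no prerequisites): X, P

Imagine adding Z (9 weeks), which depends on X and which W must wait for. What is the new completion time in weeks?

27

Originally the plan takes 20 weeks.
With Z inserted, W now waits for max(P, X, Z).
New critical path: X→Z→W→C→Q = 5+9+4+2+7 = 27 ⇒ 27 weeks.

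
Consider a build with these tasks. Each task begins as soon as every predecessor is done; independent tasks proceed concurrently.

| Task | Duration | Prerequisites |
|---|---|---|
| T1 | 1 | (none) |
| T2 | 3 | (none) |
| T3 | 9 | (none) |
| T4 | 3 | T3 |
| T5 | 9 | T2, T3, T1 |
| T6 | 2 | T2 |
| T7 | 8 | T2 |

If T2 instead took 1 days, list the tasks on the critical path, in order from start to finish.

T3, T5

Actual critical path: T3→T5 = 9+9 = 18 ⇒ 18 days.
T2 is off the critical path — its longest chain is 12 days, giving 6 of slack.
The critical path is still T3→T5; finish is now 18 days.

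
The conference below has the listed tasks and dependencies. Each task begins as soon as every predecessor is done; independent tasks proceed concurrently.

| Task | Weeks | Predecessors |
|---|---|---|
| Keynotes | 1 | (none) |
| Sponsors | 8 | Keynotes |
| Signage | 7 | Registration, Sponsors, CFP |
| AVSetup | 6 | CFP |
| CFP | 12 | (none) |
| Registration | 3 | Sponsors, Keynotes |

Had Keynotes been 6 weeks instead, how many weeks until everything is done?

24

As given, the longest chain is Keynotes→Sponsors→Registration→Signage = 1+8+3+7 = 19, so the finish is 19 weeks.
Keynotes is on the critical path; changing it to 6 makes that path 24 weeks.
No other chain overtakes it, so the finish is 24 weeks.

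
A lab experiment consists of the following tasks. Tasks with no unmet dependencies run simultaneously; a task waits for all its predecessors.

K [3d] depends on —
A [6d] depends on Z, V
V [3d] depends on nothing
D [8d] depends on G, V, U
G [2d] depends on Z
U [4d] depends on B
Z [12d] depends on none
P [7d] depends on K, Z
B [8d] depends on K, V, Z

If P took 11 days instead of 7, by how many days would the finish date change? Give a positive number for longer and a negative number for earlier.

The binding path is Z→B→U→D = 12+8+4+8 = 32; finish at 32 days.
P has 13 days of float (longest path through it is 19).
That remains the longest chain; total 32 days.
Change in finish: 32 − 32 = +0 days.

0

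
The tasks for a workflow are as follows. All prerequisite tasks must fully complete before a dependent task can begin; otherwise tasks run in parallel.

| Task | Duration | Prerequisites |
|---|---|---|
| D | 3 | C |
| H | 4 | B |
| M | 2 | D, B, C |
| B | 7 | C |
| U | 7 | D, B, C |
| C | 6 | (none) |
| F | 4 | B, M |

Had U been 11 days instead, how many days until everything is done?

24

Baseline: C→B→U = 6+7+7 = 20 → 20 days.
U is on the critical path; changing it to 11 makes that path 24 days.
No other chain overtakes it, so the finish is 24 days.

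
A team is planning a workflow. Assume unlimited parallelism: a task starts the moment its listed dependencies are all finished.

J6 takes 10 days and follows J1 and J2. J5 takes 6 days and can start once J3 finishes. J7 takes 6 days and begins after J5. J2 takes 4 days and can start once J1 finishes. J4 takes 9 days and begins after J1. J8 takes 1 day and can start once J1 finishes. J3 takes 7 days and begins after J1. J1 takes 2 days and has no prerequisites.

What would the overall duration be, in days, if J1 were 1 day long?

20

Baseline: J1→J3→J5→J7 = 2+7+6+6 = 21 → 21 days.
Since J1 is critical, the -1 change carries straight to that chain (now 20 days).
No other chain overtakes it, so the finish is 20 days.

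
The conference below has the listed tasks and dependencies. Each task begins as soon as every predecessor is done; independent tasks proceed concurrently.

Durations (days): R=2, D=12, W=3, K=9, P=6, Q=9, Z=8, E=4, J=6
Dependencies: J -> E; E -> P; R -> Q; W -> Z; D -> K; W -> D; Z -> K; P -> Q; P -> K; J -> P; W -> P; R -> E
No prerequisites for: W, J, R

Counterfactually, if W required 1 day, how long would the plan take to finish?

Actual critical path: J→E→P→K = 6+4+6+9 = 25 ⇒ 25 days.
W has 1 day of float (longest path through it is 24).
That remains the longest chain; total 25 days.

25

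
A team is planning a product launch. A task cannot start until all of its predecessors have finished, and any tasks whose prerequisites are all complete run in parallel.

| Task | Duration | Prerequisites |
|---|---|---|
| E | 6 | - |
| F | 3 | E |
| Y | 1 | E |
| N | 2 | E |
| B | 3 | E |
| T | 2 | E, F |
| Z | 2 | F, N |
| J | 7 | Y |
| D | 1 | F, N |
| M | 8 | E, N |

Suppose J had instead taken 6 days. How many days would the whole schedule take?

16

As given, the longest chain is E→N→M = 6+2+8 = 16, so the finish is 16 days.
J has 2 days of float (longest path through it is 14).
That remains the longest chain; total 16 days.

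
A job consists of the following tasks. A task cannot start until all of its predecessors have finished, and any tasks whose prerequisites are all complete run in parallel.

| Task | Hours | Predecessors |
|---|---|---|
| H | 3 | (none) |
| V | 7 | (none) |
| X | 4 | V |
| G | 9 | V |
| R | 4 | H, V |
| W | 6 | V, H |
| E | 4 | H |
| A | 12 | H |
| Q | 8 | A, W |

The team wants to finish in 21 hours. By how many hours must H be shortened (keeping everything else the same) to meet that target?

2

Current finish: 23 hours; target: 21.
H is on every critical path, so each hour cut from H cuts the finish by one (this holds down to a finish of 21).
Need 23 − 21 = 2 hours off H → H becomes 1 hour, finish becomes 21.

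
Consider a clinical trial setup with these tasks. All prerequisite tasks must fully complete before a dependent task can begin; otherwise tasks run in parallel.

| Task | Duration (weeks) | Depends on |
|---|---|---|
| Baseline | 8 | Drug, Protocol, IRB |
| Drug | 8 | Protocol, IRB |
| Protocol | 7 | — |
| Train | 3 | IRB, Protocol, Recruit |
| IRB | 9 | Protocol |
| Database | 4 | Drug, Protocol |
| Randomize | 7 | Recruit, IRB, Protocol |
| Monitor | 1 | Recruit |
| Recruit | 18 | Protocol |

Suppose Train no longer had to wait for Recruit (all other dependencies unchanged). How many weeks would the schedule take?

With the dependency in place, Protocol→IRB→Drug→Baseline = 7+9+8+8 = 32 sets the finish at 32 weeks.
Without Recruit→Train, Train's earliest start moves from 25 to 16.
New critical path: Protocol→IRB→Drug→Baseline = 7+9+8+8 = 32 ⇒ 32 weeks.

32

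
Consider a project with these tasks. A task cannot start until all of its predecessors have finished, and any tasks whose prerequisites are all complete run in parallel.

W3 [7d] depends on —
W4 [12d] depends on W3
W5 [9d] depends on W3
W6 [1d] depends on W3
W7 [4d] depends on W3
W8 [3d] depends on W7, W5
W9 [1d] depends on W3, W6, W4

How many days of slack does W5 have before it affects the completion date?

The longest chain is W3→W4→W9 = 7+12+1 = 20; overall finish 20 days.
W5 finishes as early as 16 and must finish by 17.
Float = 20 − 19 = 1.

1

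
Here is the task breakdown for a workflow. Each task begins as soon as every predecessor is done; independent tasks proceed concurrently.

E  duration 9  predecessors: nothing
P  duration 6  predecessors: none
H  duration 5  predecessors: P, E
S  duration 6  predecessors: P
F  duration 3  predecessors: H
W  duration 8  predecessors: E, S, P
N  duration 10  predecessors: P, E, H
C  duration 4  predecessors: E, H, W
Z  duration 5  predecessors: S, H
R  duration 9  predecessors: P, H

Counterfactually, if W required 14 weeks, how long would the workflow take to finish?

As given, the longest chain is P→S→W→C = 6+6+8+4 = 24, so the finish is 24 weeks.
Since W is critical, the +6 change carries straight to that chain (now 30 weeks).
The critical path is still P→S→W→C; finish is now 30 weeks.

30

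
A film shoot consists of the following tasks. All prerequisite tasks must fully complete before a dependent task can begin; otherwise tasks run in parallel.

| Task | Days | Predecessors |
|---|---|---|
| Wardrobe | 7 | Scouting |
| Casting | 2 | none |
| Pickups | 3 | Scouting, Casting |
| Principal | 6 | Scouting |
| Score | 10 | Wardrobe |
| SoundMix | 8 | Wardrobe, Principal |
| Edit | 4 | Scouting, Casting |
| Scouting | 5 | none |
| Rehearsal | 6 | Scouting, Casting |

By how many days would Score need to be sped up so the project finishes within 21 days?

1

Current finish: 22 days; target: 21.
Score is on every critical path, so each day cut from Score cuts the finish by one (this holds down to a finish of 20).
Need 22 − 21 = 1 day off Score → Score becomes 9 days, finish becomes 21.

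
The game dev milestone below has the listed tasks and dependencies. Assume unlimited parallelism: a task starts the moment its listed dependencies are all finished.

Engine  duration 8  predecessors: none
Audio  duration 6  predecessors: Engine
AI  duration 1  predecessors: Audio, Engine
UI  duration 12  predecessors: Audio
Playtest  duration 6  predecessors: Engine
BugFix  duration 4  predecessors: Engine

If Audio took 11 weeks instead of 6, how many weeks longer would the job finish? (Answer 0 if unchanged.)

5

Baseline: Engine→Audio→UI = 8+6+12 = 26 → 26 weeks.
Audio is on the critical path; changing it to 11 makes that path 31 weeks.
No other chain overtakes it, so the finish is 31 weeks.
Change in finish: 31 − 26 = +5 weeks.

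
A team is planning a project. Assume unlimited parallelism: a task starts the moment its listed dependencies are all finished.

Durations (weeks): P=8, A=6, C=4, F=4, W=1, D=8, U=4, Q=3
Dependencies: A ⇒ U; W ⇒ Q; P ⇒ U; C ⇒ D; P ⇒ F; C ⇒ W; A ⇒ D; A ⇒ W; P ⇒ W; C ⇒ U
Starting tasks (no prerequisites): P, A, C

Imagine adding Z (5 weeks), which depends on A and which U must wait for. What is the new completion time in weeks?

Originally the plan takes 14 weeks.
With Z inserted, U now waits for max(P, C, A, Z).
New critical path: A→Z→U = 6+5+4 = 15 ⇒ 15 weeks.

15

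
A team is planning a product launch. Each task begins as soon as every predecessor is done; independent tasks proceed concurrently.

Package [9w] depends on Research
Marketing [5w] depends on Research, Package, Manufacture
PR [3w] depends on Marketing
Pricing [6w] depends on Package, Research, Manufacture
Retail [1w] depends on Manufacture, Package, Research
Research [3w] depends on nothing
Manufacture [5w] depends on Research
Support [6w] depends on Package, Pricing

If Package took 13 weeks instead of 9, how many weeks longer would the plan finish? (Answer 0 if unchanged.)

The binding path is Research→Package→Pricing→Support = 3+9+6+6 = 24; finish at 24 weeks.
Package is on the critical path; changing it to 13 makes that path 28 weeks.
That remains the longest chain; total 28 weeks.
Change in finish: 28 − 24 = +4 weeks.

4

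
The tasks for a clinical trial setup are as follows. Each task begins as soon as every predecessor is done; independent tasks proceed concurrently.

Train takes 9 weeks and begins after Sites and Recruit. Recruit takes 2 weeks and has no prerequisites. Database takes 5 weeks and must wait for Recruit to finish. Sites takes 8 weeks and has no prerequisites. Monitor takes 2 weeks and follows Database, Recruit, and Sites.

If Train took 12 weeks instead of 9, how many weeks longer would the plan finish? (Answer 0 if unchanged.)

3

Baseline: Sites→Train = 8+9 = 17 → 17 weeks.
Train lies on that path, so at 12 weeks the path becomes 20 weeks.
No other chain overtakes it, so the finish is 20 weeks.
Change in finish: 20 − 17 = +3 weeks.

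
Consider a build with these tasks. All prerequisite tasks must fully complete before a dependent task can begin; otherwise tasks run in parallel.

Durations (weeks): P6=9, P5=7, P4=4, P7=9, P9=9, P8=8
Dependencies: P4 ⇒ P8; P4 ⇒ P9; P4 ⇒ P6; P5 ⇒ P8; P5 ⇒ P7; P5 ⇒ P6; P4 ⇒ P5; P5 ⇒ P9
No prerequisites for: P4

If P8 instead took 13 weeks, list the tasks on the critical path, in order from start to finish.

The binding path is P4→P5→P6 = 4+7+9 = 20; finish at 20 weeks.
P8 is off the critical path — its longest chain is 19 weeks, giving 1 of slack.
New critical path: P4→P5→P8 = 4+7+13 = 24 ⇒ 24 weeks.

P4, P5, P8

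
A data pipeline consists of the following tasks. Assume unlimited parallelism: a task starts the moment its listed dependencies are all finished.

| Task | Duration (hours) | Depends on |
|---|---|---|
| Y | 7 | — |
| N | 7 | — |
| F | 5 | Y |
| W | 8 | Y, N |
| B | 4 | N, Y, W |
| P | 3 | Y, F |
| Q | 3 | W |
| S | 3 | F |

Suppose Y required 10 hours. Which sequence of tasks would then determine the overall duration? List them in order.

Y, W, B

As given, the longest chain is Y→W→B = 7+8+4 = 19, so the finish is 19 hours.
Since Y is critical, the +3 change carries straight to that chain (now 22 hours).
That remains the longest chain; total 22 hours.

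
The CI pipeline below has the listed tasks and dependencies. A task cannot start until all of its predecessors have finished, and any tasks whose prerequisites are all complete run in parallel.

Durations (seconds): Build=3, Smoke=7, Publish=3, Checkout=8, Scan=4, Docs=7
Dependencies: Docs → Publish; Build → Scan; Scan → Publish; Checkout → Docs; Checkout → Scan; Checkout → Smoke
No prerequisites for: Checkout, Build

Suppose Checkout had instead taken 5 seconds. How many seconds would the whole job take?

Critical path before the change: Checkout→Docs→Publish = 8+7+3 = 18 giving 18 seconds.
Checkout lies on that path, so at 5 seconds the path becomes 15 seconds.
That remains the longest chain; total 15 seconds.

15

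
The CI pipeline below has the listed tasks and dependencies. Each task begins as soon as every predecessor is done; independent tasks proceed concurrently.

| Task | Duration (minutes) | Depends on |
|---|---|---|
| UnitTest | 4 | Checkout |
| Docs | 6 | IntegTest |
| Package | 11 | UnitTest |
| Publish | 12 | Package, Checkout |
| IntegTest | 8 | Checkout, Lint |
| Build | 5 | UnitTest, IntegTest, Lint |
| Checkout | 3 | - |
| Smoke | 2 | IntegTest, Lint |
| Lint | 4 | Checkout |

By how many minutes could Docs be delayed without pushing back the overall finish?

Checkout→UnitTest→Package→Publish = 3+4+11+12 = 30 sets the makespan at 30 minutes.
Longest path through Docs: 21 minutes (earliest finish 21, latest finish 30).
Slack of Docs = 24 − 15 = 9 minutes.

9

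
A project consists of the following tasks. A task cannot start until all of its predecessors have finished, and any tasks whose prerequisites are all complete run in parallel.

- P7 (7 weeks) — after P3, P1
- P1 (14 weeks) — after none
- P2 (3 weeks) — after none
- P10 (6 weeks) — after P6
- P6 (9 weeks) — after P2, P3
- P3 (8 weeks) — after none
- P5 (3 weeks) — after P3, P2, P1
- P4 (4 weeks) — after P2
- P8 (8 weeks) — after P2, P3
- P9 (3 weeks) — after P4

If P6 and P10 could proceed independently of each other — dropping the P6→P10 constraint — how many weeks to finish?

21

Before: longest chain P3→P6→P10 = 8+9+6 = 23, finish 23.
Without P6→P10, P10's earliest start moves from 17 to 0.
New critical path: P1→P7 = 14+7 = 21 ⇒ 21 weeks.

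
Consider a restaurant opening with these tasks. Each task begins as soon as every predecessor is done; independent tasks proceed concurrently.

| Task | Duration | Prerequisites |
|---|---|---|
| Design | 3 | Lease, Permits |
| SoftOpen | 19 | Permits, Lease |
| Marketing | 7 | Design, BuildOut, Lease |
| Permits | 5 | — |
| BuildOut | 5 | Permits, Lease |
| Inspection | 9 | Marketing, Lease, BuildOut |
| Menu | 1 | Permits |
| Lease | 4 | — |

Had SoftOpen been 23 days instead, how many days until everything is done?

28

Baseline: Permits→BuildOut→Marketing→Inspection = 5+5+7+9 = 26 → 26 days.
The longest path through SoftOpen is only 24 days, so SoftOpen has float 2.
New critical path: Permits→SoftOpen = 5+23 = 28 ⇒ 28 days.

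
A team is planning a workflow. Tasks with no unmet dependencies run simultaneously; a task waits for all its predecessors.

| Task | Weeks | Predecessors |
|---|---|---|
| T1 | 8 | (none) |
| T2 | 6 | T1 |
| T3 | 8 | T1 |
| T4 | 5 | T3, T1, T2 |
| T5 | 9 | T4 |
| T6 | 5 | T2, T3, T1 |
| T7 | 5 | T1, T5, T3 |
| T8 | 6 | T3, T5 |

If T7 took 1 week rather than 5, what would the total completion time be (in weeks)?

36

Baseline: T1→T3→T4→T5→T8 = 8+8+5+9+6 = 36 → 36 weeks.
T7 is off the critical path — its longest chain is 35 weeks, giving 1 of slack.
That remains the longest chain; total 36 weeks.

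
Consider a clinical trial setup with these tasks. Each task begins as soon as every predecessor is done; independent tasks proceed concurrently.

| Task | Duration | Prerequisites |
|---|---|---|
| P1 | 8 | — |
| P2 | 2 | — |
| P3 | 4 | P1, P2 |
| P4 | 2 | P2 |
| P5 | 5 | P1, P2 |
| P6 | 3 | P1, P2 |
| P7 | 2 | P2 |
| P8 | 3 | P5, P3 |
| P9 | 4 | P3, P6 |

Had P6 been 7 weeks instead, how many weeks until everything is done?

19

The binding path is P1→P3→P9 = 8+4+4 = 16; finish at 16 weeks.
P6 has 1 week of float (longest path through it is 15).
The binding chain switches to P1→P6→P9 = 8+7+4 = 19; finish 19 weeks.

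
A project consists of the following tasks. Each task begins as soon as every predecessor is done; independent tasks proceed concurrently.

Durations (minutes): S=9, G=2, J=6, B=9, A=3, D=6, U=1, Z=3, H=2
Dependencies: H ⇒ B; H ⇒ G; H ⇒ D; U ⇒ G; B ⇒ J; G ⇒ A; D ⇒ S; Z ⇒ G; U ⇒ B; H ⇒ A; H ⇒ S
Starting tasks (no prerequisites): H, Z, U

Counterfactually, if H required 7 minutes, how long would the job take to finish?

Baseline: H→D→S = 2+6+9 = 17 → 17 minutes.
H lies on that path, so at 7 minutes the path becomes 22 minutes.
The critical path is still H→D→S; finish is now 22 minutes.

22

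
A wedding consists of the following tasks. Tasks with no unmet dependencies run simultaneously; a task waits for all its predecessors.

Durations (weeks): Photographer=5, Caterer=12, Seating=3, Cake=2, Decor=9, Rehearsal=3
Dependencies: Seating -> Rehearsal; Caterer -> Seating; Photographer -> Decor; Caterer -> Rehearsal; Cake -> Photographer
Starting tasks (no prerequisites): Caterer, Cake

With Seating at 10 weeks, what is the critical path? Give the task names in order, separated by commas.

Actual critical path: Caterer→Seating→Rehearsal = 12+3+3 = 18 ⇒ 18 weeks.
Since Seating is critical, the +7 change carries straight to that chain (now 25 weeks).
The critical path is still Caterer→Seating→Rehearsal; finish is now 25 weeks.

Caterer, Seating, Rehearsal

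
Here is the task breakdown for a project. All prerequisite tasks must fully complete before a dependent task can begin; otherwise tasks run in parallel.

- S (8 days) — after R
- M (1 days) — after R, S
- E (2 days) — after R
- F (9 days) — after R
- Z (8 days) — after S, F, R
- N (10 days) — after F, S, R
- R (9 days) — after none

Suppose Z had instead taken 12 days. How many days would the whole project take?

Baseline: R→F→N = 9+9+10 = 28 → 28 days.
Z has 2 days of float (longest path through it is 26).
The binding chain switches to R→F→Z = 9+9+12 = 30; finish 30 days.

30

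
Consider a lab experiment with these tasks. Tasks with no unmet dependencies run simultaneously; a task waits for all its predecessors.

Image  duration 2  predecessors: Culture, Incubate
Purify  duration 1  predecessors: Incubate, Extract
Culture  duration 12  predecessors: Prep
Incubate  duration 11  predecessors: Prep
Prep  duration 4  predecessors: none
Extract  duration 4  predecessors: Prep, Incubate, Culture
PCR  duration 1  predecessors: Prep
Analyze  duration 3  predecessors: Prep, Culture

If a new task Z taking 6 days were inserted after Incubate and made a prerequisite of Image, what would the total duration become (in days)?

23

Originally the schedule takes 21 days.
With Z inserted, Image now waits for max(Culture, Incubate, Z).
New critical path: Prep→Incubate→Z→Image = 4+11+6+2 = 23 ⇒ 23 days.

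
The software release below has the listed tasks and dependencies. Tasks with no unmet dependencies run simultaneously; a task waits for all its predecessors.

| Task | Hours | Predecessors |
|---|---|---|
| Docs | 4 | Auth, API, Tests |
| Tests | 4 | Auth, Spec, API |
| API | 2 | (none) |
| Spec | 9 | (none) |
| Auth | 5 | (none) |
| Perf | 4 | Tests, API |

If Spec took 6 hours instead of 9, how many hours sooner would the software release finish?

3

The binding path is Spec→Tests→Docs = 9+4+4 = 17; finish at 17 hours.
Since Spec is critical, the -3 change carries straight to that chain (now 14 hours).
No other chain overtakes it, so the finish is 14 hours.
Change in finish: 14 − 17 = -3 hours.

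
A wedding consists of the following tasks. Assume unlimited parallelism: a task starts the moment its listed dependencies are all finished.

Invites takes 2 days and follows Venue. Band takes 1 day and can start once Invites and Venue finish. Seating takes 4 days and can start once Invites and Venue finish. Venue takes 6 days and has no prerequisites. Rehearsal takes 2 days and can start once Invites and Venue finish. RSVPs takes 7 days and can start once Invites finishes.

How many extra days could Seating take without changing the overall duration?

3

Critical path: Venue→Invites→RSVPs = 6+2+7 = 15, so the finish is 15 days.
Longest path through Seating: 12 days (earliest finish 12, latest finish 15).
Slack of Seating = 11 − 8 = 3 days.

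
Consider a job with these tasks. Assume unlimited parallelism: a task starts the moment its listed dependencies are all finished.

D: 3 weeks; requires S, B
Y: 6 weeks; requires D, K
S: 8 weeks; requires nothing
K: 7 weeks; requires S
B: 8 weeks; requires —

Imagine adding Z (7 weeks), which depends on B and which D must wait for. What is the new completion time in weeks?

Originally the job takes 21 weeks.
With Z inserted, D now waits for max(S, B, Z).
New critical path: B→Z→D→Y = 8+7+3+6 = 24 ⇒ 24 weeks.

24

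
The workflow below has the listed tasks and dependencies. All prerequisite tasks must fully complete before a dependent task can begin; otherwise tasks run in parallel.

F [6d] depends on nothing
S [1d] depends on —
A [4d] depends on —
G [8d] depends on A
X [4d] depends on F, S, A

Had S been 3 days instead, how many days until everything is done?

Actual critical path: A→G = 4+8 = 12 ⇒ 12 days.
The longest path through S is only 5 days, so S has float 7.
That remains the longest chain; total 12 days.

12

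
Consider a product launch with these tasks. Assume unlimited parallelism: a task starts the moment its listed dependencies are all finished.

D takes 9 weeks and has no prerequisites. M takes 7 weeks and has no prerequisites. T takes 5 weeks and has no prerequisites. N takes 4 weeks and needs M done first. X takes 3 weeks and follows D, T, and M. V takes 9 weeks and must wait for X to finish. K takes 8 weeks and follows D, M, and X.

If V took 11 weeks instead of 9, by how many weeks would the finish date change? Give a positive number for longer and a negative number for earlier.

As given, the longest chain is D→X→V = 9+3+9 = 21, so the finish is 21 weeks.
V lies on that path, so at 11 weeks the path becomes 23 weeks.
No other chain overtakes it, so the finish is 23 weeks.
Change in finish: 23 − 21 = +2 weeks.

2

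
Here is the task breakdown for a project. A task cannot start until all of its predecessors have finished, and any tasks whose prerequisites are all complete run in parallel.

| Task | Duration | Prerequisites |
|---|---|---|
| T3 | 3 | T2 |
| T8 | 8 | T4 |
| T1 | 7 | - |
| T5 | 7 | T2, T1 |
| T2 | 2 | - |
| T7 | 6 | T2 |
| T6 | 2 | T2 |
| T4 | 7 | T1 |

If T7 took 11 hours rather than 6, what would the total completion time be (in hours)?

22

As given, the longest chain is T1→T4→T8 = 7+7+8 = 22, so the finish is 22 hours.
T7 is off the critical path — its longest chain is 8 hours, giving 14 of slack.
The critical path is still T1→T4→T8; finish is now 22 hours.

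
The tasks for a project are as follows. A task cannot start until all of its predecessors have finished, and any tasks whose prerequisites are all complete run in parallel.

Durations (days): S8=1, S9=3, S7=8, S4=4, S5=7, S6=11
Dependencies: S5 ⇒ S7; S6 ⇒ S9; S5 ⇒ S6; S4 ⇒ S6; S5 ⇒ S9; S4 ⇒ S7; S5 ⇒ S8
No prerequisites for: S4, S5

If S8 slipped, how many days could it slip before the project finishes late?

13

The longest chain is S5→S6→S9 = 7+11+3 = 21; overall finish 21 days.
The longest chain containing S8 totals 8 days.
Slack of S8 = 20 − 7 = 13 days.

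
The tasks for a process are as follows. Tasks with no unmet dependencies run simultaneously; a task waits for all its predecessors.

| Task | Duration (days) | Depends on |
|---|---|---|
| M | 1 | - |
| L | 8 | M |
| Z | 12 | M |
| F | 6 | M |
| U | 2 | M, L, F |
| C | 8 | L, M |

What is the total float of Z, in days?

Critical path: M→L→C = 1+8+8 = 17, so the finish is 17 days.
Z finishes as early as 13 and must finish by 17.
Slack of Z = 5 − 1 = 4 days.

4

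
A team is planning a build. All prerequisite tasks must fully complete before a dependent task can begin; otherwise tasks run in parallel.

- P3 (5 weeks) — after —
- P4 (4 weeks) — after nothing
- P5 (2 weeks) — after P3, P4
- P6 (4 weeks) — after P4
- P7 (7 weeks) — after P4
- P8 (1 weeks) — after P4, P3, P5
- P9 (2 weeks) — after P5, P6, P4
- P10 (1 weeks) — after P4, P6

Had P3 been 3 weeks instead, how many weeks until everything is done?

Critical path before the change: P4→P7 = 4+7 = 11 giving 11 weeks.
P3 is off the critical path — its longest chain is 9 weeks, giving 2 of slack.
No other chain overtakes it, so the finish is 11 weeks.

11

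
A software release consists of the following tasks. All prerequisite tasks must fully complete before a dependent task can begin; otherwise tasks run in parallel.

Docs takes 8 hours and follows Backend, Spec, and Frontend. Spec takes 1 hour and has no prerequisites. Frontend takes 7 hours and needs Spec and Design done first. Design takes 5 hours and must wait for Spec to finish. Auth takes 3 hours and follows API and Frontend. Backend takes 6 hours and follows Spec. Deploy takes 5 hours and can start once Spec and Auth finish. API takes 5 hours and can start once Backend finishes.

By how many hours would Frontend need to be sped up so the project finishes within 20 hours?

1

Current finish: 21 hours; target: 20.
Frontend is on every critical path, so each hour cut from Frontend cuts the finish by one (this holds down to a finish of 20).
Need 21 − 20 = 1 hour off Frontend → Frontend becomes 6 hours, finish becomes 20.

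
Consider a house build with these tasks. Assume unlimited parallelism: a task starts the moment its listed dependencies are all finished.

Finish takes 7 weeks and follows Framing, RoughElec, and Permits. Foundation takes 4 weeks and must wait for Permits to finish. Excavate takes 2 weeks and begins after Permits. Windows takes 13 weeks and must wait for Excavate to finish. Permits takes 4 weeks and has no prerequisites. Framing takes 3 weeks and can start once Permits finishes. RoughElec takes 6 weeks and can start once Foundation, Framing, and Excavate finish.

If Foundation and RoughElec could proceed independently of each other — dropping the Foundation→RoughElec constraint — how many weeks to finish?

Original critical path: Permits→Foundation→RoughElec→Finish = 4+4+6+7 = 21 ⇒ 21 weeks.
Without Foundation→RoughElec, RoughElec's earliest start moves from 8 to 7.
New critical path: Permits→Framing→RoughElec→Finish = 4+3+6+7 = 20 ⇒ 20 weeks.

20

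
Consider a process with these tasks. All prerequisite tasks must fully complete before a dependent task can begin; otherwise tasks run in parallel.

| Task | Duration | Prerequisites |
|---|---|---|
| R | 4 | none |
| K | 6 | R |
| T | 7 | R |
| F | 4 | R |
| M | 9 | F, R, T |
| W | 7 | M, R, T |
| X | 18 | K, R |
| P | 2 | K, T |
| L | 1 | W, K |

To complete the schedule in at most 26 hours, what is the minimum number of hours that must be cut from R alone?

2

Current finish: 28 hours; target: 26.
R is on every critical path, so each hour cut from R cuts the finish by one (this holds down to a finish of 25).
Need 28 − 26 = 2 hours off R → R becomes 2 hours, finish becomes 26.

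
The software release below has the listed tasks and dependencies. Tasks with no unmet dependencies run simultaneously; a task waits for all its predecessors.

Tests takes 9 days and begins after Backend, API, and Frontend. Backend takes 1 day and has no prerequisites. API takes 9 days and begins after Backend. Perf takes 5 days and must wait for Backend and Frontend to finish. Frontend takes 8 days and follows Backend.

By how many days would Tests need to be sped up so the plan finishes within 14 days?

5

Current finish: 19 days; target: 14.
Tests is on every critical path, so each day cut from Tests cuts the finish by one (this holds down to a finish of 14).
Need 19 − 14 = 5 days off Tests → Tests becomes 4 days, finish becomes 14.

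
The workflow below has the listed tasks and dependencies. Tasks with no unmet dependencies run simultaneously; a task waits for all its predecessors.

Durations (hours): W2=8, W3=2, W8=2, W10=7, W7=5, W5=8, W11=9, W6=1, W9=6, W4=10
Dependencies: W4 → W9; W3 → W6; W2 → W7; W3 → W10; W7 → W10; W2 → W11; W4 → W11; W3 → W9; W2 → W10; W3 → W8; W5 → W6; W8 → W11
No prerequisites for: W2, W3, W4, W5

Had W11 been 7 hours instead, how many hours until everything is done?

20

Baseline: W2→W7→W10 = 8+5+7 = 20 → 20 hours.
W11 has 1 hour of float (longest path through it is 19).
No other chain overtakes it, so the finish is 20 hours.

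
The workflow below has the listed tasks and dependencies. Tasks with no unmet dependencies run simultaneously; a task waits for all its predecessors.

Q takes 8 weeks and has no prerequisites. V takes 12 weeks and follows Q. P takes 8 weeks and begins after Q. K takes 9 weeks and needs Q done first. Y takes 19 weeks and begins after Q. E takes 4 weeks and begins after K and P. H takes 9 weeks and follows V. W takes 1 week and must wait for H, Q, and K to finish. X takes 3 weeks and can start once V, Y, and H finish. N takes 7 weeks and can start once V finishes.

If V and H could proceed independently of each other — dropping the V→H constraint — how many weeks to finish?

30

Before: longest chain Q→V→H→X = 8+12+9+3 = 32, finish 32.
Without V→H, H's earliest start moves from 20 to 0.
After: Q→Y→X = 8+19+3 = 30 → 30 weeks.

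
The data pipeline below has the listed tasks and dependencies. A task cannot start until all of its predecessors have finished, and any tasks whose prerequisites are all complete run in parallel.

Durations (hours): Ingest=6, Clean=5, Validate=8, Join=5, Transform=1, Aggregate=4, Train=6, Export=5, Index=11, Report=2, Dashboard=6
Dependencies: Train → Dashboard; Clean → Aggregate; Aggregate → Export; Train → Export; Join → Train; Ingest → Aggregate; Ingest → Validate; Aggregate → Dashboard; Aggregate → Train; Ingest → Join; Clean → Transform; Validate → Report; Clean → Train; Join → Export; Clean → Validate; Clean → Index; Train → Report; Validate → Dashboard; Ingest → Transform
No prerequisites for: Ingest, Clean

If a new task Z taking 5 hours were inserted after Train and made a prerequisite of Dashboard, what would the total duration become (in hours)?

28

Originally the schedule takes 23 hours.
With Z inserted, Dashboard now waits for max(Train, Validate, Aggregate, Z).
New critical path: Ingest→Join→Train→Z→Dashboard = 6+5+6+5+6 = 28 ⇒ 28 hours.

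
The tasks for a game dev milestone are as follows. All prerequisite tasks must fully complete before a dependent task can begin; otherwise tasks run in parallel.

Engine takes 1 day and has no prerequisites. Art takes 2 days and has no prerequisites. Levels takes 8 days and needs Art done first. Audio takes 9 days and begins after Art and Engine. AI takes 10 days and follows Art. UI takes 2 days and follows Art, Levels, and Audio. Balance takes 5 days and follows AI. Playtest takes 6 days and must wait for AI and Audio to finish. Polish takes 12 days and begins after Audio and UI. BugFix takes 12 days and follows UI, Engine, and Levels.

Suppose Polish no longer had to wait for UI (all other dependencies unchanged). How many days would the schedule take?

25

With the dependency in place, Art→Audio→UI→Polish = 2+9+2+12 = 25 sets the finish at 25 days.
Without UI→Polish, Polish's earliest start moves from 13 to 11.
After: Art→Audio→UI→BugFix = 2+9+2+12 = 25 → 25 days.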